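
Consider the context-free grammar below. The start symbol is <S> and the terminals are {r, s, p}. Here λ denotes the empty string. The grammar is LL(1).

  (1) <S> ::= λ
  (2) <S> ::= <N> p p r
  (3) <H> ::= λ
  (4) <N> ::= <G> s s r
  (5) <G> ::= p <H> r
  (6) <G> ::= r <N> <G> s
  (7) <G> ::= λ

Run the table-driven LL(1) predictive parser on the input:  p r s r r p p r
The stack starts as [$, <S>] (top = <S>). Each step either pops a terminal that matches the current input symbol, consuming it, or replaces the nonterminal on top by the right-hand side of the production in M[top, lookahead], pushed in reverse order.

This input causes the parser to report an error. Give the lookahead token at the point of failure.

r

step 1: stack=$ <S>  input=p r s r r p p r $  — expand <S> ::= <N> p p r
step 2: stack=$ r p p <N>  input=p r s r r p p r $  — expand <N> ::= <G> s s r
step 3: stack=$ r p p r s s <G>  input=p r s r r p p r $  — expand <G> ::= p <H> r
step 4: stack=$ r p p r s s r <H> p  input=p r s r r p p r $  — match p
step 5: stack=$ r p p r s s r <H>  input=r s r r p p r $  — expand <H> ::= λ
step 6: stack=$ r p p r s s r  input=r s r r p p r $  — match r
step 7: stack=$ r p p r s s  input=s r r p p r $  — match s
step 8: stack=$ r p p r s  input=r r p p r $  — error: top is terminal s but lookahead is r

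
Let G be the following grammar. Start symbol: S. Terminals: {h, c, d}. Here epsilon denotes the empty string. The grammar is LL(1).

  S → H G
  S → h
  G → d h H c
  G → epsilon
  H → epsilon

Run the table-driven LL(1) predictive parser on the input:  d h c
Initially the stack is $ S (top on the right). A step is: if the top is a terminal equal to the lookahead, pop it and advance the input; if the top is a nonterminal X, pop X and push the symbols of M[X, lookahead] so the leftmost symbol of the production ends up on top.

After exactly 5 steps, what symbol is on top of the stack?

     Stack      Input    Action
  1  $ S        d h c $  expand S → H G
  2  $ G H      d h c $  expand H → epsilon
  3  $ G        d h c $  expand G → d h H c
  4  $ c H h d  d h c $  match d
  5  $ c H h    h c $    match h
Stack after step 5: $ c H (top = H).

H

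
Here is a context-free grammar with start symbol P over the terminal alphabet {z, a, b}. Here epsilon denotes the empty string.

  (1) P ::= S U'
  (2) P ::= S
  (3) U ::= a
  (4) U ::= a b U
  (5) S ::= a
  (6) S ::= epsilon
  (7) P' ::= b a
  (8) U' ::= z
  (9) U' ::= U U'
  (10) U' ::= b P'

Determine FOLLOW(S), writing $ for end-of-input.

{$, a, b, z}

FIRST(U) = {a}
FIRST(S) = {epsilon, a}
FIRST(P') = {b}
FIRST(U') = {a, b, z}  (via U U')
FIRST(P) = {epsilon, a, b, z}  (via S U', S)
FOLLOW(P) includes $ since P is the start symbol.
FOLLOW(P): P appears on no right-hand side. Thus FOLLOW(P) = {$}.
FOLLOW(U): in U::=a b U, the suffix after U is empty (adds nothing new); in U'::=U U', U is followed by U' with FIRST {a, b, z}. Thus FOLLOW(U) = {a, b, z}.
FOLLOW(S): in P::=S U', S is followed by U' with FIRST {a, b, z}; in P::=S, the suffix after S is empty, so FOLLOW(S) ⊇ FOLLOW(P) = {$}. Thus FOLLOW(S) = {$, a, b, z}.
FOLLOW(U'): in P::=S U', the suffix after U' is empty, so FOLLOW(U') ⊇ FOLLOW(P) = {$}; in U'::=U U', the suffix after U' is empty (adds nothing new). Thus FOLLOW(U') = {$}.
FOLLOW(P'): in U'::=b P', the suffix after P' is empty, so FOLLOW(P') ⊇ FOLLOW(U') = {$}. Thus FOLLOW(P') = {$}.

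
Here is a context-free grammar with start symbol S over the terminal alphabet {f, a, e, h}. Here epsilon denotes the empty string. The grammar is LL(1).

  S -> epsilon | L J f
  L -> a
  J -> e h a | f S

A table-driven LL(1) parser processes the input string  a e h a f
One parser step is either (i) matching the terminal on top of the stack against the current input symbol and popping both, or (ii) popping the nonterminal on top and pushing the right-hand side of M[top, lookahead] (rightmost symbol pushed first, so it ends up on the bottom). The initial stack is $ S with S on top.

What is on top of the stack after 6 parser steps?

a

     Stack      Input        Action
  1  $ S        a e h a f $  expand S -> L J f
  2  $ f J L    a e h a f $  expand L -> a
  3  $ f J a    a e h a f $  match a
  4  $ f J      e h a f $    expand J -> e h a
  5  $ f a h e  e h a f $    match e
  6  $ f a h    h a f $      match h
Stack after step 6: $ f a (top = a).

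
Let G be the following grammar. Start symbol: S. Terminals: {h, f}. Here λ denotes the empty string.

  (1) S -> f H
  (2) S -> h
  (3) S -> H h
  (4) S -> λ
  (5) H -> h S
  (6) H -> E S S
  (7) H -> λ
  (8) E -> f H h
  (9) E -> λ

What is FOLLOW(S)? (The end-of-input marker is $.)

{$, f, h}

FIRST(E) = {λ, f}
FIRST(S) = {λ, f, h}  (via H h)
FIRST(H) = {λ, f, h}  (via E S S)
FOLLOW(S) includes $ since S is the start symbol.
FOLLOW(S): in H->h S, the suffix after S is empty, so FOLLOW(S) ⊇ FOLLOW(H) = {$, f, h}; in H->E S S (occurrence 1), S is followed by S with FIRST {λ, f, h}; in H->E S S (occurrence 1), the suffix after S is nullable, so FOLLOW(S) ⊇ FOLLOW(H) = {$, f, h}; in H->E S S (occurrence 2), the suffix after S is empty, so FOLLOW(S) ⊇ FOLLOW(H) = {$, f, h}. Thus FOLLOW(S) = {$, f, h}.
FOLLOW(H): in S->f H, the suffix after H is empty, so FOLLOW(H) ⊇ FOLLOW(S) = {$, f, h}; in S->H h, H is followed by h with FIRST {h}; in E->f H h, H is followed by h with FIRST {h}. Thus FOLLOW(H) = {$, f, h}.
FOLLOW(E): in H->E S S, E is followed by S S with FIRST {λ, f, h}; in H->E S S, the suffix after E is nullable, so FOLLOW(E) ⊇ FOLLOW(H) = {$, f, h}. Thus FOLLOW(E) = {$, f, h}.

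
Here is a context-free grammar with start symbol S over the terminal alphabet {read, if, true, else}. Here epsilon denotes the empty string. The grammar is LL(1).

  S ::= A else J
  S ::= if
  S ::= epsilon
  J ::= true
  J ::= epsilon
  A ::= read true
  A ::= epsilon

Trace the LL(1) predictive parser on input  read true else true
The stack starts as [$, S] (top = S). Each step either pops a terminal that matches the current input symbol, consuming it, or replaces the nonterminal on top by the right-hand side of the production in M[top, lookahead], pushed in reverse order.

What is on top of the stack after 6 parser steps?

true

     Stack               Input                  Action
  1  $ S                 read true else true $  expand S ::= A else J
  2  $ J else A          read true else true $  expand A ::= read true
  3  $ J else true read  read true else true $  match read
  4  $ J else true       true else true $       match true
  5  $ J else            else true $            match else
  6  $ J                 true $                 expand J ::= true
Stack after step 6: $ true (top = true).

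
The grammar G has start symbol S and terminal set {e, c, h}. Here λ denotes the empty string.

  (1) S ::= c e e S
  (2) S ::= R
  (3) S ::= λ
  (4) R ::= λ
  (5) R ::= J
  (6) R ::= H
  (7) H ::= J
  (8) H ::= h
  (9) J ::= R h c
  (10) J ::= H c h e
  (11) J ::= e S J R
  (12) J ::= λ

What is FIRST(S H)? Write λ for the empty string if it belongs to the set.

{λ, c, e, h}

FIRST(S): from S::=c e e S we get {c}; from S::=R we get {λ, c, e, h}; from S::=λ we get {λ}. So FIRST(S) = {λ, c, e, h}.
FIRST(R): from R::=λ we get {λ}; from R::=J we get {λ, c, e, h}; from R::=H we get {λ, c, e, h}. So FIRST(R) = {λ, c, e, h}.
FIRST(H): from H::=J we get {λ, c, e, h}; from H::=h we get {h}. So FIRST(H) = {λ, c, e, h}.
FIRST(J): from J::=R h c we get {c, e, h}; from J::=H c h e we get {c, e, h}; from J::=e S J R we get {e}; from J::=λ we get {λ}. So FIRST(J) = {λ, c, e, h}.
FIRST(S H): take FIRST of each symbol in turn, carrying on past any symbol whose FIRST contains λ; result {λ, c, e, h}.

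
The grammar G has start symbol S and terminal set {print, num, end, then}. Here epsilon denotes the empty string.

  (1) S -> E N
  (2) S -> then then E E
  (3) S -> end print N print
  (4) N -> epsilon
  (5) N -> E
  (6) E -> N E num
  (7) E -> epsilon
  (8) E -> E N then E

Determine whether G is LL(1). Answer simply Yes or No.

FIRST(S) = {epsilon, end, num, then}
FIRST(N) = {epsilon, num, then}
FIRST(E) = {epsilon, num, then}
FOLLOW(S) = {$}
FOLLOW(N) = {$, num, print, then}
FOLLOW(E) = {$, num, print, then}
Cell M[E, num] receives both E -> N E num and E -> epsilon and E -> E N then E — the grammar is not LL(1).

No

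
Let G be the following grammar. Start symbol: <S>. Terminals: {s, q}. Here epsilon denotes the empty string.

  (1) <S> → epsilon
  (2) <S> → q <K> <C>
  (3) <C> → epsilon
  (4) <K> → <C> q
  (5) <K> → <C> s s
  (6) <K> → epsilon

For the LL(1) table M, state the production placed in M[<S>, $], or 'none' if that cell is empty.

<S> → epsilon

FIRST(<S>): from <S>→epsilon we get {epsilon}; from <S>→q <K> <C> we get {q}. So FIRST(<S>) = {epsilon, q}.
FIRST(<C>): from <C>→epsilon we get {epsilon}. So FIRST(<C>) = {epsilon}.
FIRST(<K>): from <K>→<C> q we get {q}; from <K>→<C> s s we get {s}; from <K>→epsilon we get {epsilon}. So FIRST(<K>) = {epsilon, q, s}.
FOLLOW(<S>) includes $ since <S> is the start symbol.
FOLLOW(<S>): <S> appears on no right-hand side. Thus FOLLOW(<S>) = {$}.
For <S> → epsilon: FIRST(epsilon) = {epsilon}, so it goes in M[<S>, t] for t ∈ {}; since epsilon ∈ FIRST, also for every t ∈ FOLLOW(<S>) = {$}.
For <S> → q <K> <C>: FIRST(q <K> <C>) = {q}, so it goes in M[<S>, t] for t ∈ {q}.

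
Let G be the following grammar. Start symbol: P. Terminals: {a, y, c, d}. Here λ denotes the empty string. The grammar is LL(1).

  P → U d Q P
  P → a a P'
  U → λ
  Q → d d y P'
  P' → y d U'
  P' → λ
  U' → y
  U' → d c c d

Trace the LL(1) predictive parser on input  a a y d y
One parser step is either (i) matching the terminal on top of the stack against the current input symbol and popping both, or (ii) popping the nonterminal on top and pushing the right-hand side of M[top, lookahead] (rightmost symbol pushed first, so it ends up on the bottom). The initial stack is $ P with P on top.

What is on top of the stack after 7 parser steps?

y

     Stack     Input        Action
  1  $ P       a a y d y $  expand P → a a P'
  2  $ P' a a  a a y d y $  match a
  3  $ P' a    a y d y $    match a
  4  $ P'      y d y $      expand P' → y d U'
  5  $ U' d y  y d y $      match y
  6  $ U' d    d y $        match d
  7  $ U'      y $          expand U' → y
Stack after step 7: $ y (top = y).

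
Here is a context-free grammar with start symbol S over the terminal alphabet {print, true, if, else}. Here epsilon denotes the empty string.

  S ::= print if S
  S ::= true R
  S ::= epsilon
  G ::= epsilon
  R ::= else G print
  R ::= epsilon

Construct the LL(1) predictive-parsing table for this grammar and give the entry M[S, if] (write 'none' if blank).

none

FIRST(S): from S::=print if S we get {print}; from S::=true R we get {true}; from S::=epsilon we get {epsilon}. So FIRST(S) = {epsilon, print, true}.
FIRST(G): from G::=epsilon we get {epsilon}. So FIRST(G) = {epsilon}.
FIRST(R): from R::=else G print we get {else}; from R::=epsilon we get {epsilon}. So FIRST(R) = {epsilon, else}.
FOLLOW(S) includes $ since S is the start symbol.
FOLLOW(S): in S::=print if S, the suffix after S is empty (adds nothing new). Thus FOLLOW(S) = {$}.
For S ::= print if S: FIRST(print if S) = {print}, so it goes in M[S, t] for t ∈ {print}.
For S ::= true R: FIRST(true R) = {true}, so it goes in M[S, t] for t ∈ {true}.
For S ::= epsilon: FIRST(epsilon) = {epsilon}, so it goes in M[S, t] for t ∈ {}; since epsilon ∈ FIRST, also for every t ∈ FOLLOW(S) = {$}.
None of these place a production in M[S, if].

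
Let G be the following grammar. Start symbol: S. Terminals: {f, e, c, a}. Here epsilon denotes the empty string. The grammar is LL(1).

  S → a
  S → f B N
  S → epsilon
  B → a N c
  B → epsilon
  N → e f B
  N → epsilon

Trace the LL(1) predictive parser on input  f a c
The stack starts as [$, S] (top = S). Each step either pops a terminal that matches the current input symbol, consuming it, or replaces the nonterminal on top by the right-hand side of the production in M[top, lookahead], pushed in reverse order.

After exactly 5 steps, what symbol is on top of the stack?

step 1: stack=$ S  input=f a c $  — expand S → f B N
step 2: stack=$ N B f  input=f a c $  — match f
step 3: stack=$ N B  input=a c $  — expand B → a N c
step 4: stack=$ N c N a  input=a c $  — match a
step 5: stack=$ N c N  input=c $  — expand N → epsilon
Stack after step 5: $ N c (top = c).

c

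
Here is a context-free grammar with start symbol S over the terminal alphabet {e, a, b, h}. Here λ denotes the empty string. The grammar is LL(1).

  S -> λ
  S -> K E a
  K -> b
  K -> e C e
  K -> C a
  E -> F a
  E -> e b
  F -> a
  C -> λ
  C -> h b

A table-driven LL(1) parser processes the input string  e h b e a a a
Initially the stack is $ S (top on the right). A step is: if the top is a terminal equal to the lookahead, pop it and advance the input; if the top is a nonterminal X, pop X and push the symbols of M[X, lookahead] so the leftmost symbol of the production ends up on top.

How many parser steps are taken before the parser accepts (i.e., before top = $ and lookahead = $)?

      Stack        Input            Action
   1  $ S          e h b e a a a $  expand S -> K E a
   2  $ a E K      e h b e a a a $  expand K -> e C e
   3  $ a E e C e  e h b e a a a $  match e
   4  $ a E e C    h b e a a a $    expand C -> h b
   5  $ a E e b h  h b e a a a $    match h
   6  $ a E e b    b e a a a $      match b
   7  $ a E e      e a a a $        match e
   8  $ a E        a a a $          expand E -> F a
   9  $ a a F      a a a $          expand F -> a
  10  $ a a a      a a a $          match a
  11  $ a a        a a $            match a
  12  $ a          a $              match a
Accept reached after 12 steps.

12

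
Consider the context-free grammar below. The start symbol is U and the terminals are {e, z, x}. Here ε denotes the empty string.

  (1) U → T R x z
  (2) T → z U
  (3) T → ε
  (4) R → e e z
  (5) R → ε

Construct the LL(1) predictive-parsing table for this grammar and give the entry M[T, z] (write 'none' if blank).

T → z U

FIRST(T): from T→z U we get {z}; from T→ε we get {ε}. So FIRST(T) = {ε, z}.
FIRST(R): from R→e e z we get {e}; from R→ε we get {ε}. So FIRST(R) = {ε, e}.
FIRST(U): from U→T R x z we get {e, x, z}. So FIRST(U) = {e, x, z}.
FOLLOW(U) includes $ since U is the start symbol.
FOLLOW(T): in U→T R x z, T is followed by R x z with FIRST {e, x}. Thus FOLLOW(T) = {e, x}.
For T → z U: FIRST(z U) = {z}, so it goes in M[T, t] for t ∈ {z}.
For T → ε: FIRST(ε) = {ε}, so it goes in M[T, t] for t ∈ {}; since ε ∈ FIRST, also for every t ∈ FOLLOW(T) = {e, x}.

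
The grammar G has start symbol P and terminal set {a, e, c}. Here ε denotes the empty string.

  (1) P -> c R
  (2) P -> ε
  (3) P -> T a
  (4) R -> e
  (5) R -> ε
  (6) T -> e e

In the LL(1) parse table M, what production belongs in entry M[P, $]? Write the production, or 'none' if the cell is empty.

P -> ε

FIRST(R): from R->e we get {e}; from R->ε we get {ε}. So FIRST(R) = {ε, e}.
FIRST(T): from T->e e we get {e}. So FIRST(T) = {e}.
FIRST(P): from P->c R we get {c}; from P->ε we get {ε}; from P->T a we get {e}. So FIRST(P) = {ε, c, e}.
FOLLOW(P) includes $ since P is the start symbol.
FOLLOW(P): P appears on no right-hand side. Thus FOLLOW(P) = {$}.
For P -> c R: FIRST(c R) = {c}, so it goes in M[P, t] for t ∈ {c}.
For P -> ε: FIRST(ε) = {ε}, so it goes in M[P, t] for t ∈ {}; since ε ∈ FIRST, also for every t ∈ FOLLOW(P) = {$}.
For P -> T a: FIRST(T a) = {e}, so it goes in M[P, t] for t ∈ {e}.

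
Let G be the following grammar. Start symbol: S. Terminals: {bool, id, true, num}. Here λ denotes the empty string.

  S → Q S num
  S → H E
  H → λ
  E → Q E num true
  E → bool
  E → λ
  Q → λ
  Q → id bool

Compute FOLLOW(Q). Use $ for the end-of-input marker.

FIRST(H): from H→λ we get {λ}. So FIRST(H) = {λ}.
FIRST(Q): from Q→λ we get {λ}; from Q→id bool we get {id}. So FIRST(Q) = {λ, id}.
FIRST(E): from E→Q E num true we get {bool, id, num}; from E→bool we get {bool}; from E→λ we get {λ}. So FIRST(E) = {λ, bool, id, num}.
FIRST(S): from S→Q S num we get {bool, id, num}; from S→H E we get {λ, bool, id, num}. So FIRST(S) = {λ, bool, id, num}.
FOLLOW(S) includes $ since S is the start symbol.
FOLLOW(S): in S→Q S num, S is followed by num with FIRST {num}. Thus FOLLOW(S) = {$, num}.
FOLLOW(H): in S→H E, H is followed by E with FIRST {λ, bool, id, num}; in S→H E, the suffix after H is nullable, so FOLLOW(H) ⊇ FOLLOW(S) = {$, num}. Thus FOLLOW(H) = {$, bool, id, num}.
FOLLOW(E): in S→H E, the suffix after E is empty, so FOLLOW(E) ⊇ FOLLOW(S) = {$, num}; in E→Q E num true, E is followed by num true with FIRST {num}. Thus FOLLOW(E) = {$, num}.
FOLLOW(Q): in S→Q S num, Q is followed by S num with FIRST {bool, id, num}; in E→Q E num true, Q is followed by E num true with FIRST {bool, id, num}. Thus FOLLOW(Q) = {bool, id, num}.

{bool, id, num}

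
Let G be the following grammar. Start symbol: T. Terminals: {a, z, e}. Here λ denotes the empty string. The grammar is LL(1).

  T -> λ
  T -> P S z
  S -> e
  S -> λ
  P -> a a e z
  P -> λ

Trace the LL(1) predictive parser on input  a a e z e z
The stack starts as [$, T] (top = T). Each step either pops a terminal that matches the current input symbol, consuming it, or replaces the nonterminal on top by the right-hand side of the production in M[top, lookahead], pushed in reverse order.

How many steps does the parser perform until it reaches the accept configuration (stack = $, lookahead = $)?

9

step 1: stack=$ T  input=a a e z e z $  — expand T -> P S z
step 2: stack=$ z S P  input=a a e z e z $  — expand P -> a a e z
step 3: stack=$ z S z e a a  input=a a e z e z $  — match a
step 4: stack=$ z S z e a  input=a e z e z $  — match a
step 5: stack=$ z S z e  input=e z e z $  — match e
step 6: stack=$ z S z  input=z e z $  — match z
step 7: stack=$ z S  input=e z $  — expand S -> e
step 8: stack=$ z e  input=e z $  — match e
step 9: stack=$ z  input=z $  — match z
Accept reached after 9 steps.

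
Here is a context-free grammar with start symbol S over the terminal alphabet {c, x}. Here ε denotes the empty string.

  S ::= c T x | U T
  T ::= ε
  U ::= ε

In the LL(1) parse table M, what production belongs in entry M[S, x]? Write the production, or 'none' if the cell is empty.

none

FIRST(T): from T::=ε we get {ε}. So FIRST(T) = {ε}.
FIRST(U): from U::=ε we get {ε}. So FIRST(U) = {ε}.
FIRST(S): from S::=c T x we get {c}; from S::=U T we get {ε}. So FIRST(S) = {ε, c}.
FOLLOW(S) includes $ since S is the start symbol.
FOLLOW(S): S appears on no right-hand side. Thus FOLLOW(S) = {$}.
For S ::= c T x: FIRST(c T x) = {c}, so it goes in M[S, t] for t ∈ {c}.
For S ::= U T: FIRST(U T) = {ε}, so it goes in M[S, t] for t ∈ {}; since ε ∈ FIRST, also for every t ∈ FOLLOW(S) = {$}.
None of these place a production in M[S, x].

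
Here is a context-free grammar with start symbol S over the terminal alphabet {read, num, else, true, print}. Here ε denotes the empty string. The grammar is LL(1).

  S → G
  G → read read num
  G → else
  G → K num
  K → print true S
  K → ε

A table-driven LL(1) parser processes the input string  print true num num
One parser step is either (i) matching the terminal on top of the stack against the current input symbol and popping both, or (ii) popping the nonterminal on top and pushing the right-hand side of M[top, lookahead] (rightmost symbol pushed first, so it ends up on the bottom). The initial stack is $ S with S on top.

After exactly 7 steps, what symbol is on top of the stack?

K

     Stack               Input                 Action
  1  $ S                 print true num num $  expand S → G
  2  $ G                 print true num num $  expand G → K num
  3  $ num K             print true num num $  expand K → print true S
  4  $ num S true print  print true num num $  match print
  5  $ num S true        true num num $        match true
  6  $ num S             num num $             expand S → G
  7  $ num G             num num $             expand G → K num
Stack after step 7: $ num num K (top = K).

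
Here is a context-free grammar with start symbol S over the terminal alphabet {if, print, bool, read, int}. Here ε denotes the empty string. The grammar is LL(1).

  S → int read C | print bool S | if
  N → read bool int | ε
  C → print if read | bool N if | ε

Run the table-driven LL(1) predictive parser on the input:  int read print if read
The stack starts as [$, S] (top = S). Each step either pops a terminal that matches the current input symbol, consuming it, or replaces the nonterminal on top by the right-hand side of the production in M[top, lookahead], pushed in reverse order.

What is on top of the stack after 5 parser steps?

step 1: stack=$ S  input=int read print if read $  — expand S → int read C
step 2: stack=$ C read int  input=int read print if read $  — match int
step 3: stack=$ C read  input=read print if read $  — match read
step 4: stack=$ C  input=print if read $  — expand C → print if read
step 5: stack=$ read if print  input=print if read $  — match print
Stack after step 5: $ read if (top = if).

if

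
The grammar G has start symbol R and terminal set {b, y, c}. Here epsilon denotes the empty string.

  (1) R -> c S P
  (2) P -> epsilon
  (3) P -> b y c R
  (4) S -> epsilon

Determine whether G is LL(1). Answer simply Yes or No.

FIRST(R) = {c}
FIRST(P) = {epsilon, b}
FIRST(S) = {epsilon}
FOLLOW(R) = {$}
FOLLOW(P) = {$}
FOLLOW(S) = {$, b}
Each cell of M receives at most one production.

Yes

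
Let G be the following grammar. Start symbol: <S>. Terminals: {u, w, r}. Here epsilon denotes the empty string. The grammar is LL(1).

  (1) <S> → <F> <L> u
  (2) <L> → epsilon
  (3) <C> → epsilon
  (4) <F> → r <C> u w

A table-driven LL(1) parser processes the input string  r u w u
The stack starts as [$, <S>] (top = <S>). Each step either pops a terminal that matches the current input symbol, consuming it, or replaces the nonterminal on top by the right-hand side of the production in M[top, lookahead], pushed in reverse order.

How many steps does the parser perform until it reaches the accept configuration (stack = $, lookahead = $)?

8

     Stack              Input      Action
  1  $ <S>              r u w u $  expand <S> → <F> <L> u
  2  $ u <L> <F>        r u w u $  expand <F> → r <C> u w
  3  $ u <L> w u <C> r  r u w u $  match r
  4  $ u <L> w u <C>    u w u $    expand <C> → epsilon
  5  $ u <L> w u        u w u $    match u
  6  $ u <L> w          w u $      match w
  7  $ u <L>            u $        expand <L> → epsilon
  8  $ u                u $        match u
Accept reached after 8 steps.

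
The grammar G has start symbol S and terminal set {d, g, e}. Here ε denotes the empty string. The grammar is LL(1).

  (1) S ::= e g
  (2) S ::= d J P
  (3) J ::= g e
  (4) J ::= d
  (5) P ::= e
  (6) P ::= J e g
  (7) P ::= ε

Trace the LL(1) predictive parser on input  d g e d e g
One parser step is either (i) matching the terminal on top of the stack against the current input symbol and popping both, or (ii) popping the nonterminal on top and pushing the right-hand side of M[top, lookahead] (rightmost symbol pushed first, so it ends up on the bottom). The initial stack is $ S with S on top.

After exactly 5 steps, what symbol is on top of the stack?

     Stack    Input          Action
  1  $ S      d g e d e g $  expand S ::= d J P
  2  $ P J d  d g e d e g $  match d
  3  $ P J    g e d e g $    expand J ::= g e
  4  $ P e g  g e d e g $    match g
  5  $ P e    e d e g $      match e
Stack after step 5: $ P (top = P).

P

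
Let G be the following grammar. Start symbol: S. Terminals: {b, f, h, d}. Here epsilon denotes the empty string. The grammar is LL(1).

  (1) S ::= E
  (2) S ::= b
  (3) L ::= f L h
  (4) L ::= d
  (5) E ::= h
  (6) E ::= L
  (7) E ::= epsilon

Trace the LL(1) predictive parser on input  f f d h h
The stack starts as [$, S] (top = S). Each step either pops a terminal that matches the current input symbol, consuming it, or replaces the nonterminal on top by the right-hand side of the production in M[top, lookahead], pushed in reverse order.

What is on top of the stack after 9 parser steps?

step 1: stack=$ S  input=f f d h h $  — expand S ::= E
step 2: stack=$ E  input=f f d h h $  — expand E ::= L
step 3: stack=$ L  input=f f d h h $  — expand L ::= f L h
step 4: stack=$ h L f  input=f f d h h $  — match f
step 5: stack=$ h L  input=f d h h $  — expand L ::= f L h
step 6: stack=$ h h L f  input=f d h h $  — match f
step 7: stack=$ h h L  input=d h h $  — expand L ::= d
step 8: stack=$ h h d  input=d h h $  — match d
step 9: stack=$ h h  input=h h $  — match h
Stack after step 9: $ h (top = h).

h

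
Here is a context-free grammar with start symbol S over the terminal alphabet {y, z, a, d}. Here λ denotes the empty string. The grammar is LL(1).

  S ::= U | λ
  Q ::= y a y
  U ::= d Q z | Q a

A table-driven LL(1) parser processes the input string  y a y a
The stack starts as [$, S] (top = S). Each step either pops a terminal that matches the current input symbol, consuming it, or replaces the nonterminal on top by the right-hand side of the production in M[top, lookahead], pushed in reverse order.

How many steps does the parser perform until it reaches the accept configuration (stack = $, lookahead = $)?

     Stack      Input      Action
  1  $ S        y a y a $  expand S ::= U
  2  $ U        y a y a $  expand U ::= Q a
  3  $ a Q      y a y a $  expand Q ::= y a y
  4  $ a y a y  y a y a $  match y
  5  $ a y a    a y a $    match a
  6  $ a y      y a $      match y
  7  $ a        a $        match a
Accept reached after 7 steps.

7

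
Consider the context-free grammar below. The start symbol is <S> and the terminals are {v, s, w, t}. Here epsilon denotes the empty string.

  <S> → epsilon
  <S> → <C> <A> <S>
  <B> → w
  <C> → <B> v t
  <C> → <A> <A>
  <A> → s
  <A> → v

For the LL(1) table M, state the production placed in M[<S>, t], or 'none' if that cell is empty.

none

FIRST(<B>) = {w}
FIRST(<A>) = {s, v}
FIRST(<C>) = {s, v, w}  (via <B> v t, <A> <A>)
FIRST(<S>) = {epsilon, s, v, w}  (via <C> <A> <S>)
FOLLOW(<S>) includes $ since <S> is the start symbol.
FOLLOW(<S>): in <S>→<C> <A> <S>, the suffix after <S> is empty (adds nothing new). Thus FOLLOW(<S>) = {$}.
For <S> → epsilon: FIRST(epsilon) = {epsilon}, so it goes in M[<S>, t] for t ∈ {}; since epsilon ∈ FIRST, also for every t ∈ FOLLOW(<S>) = {$}.
For <S> → <C> <A> <S>: FIRST(<C> <A> <S>) = {s, v, w}, so it goes in M[<S>, t] for t ∈ {s, v, w}.
None of these place a production in M[<S>, t].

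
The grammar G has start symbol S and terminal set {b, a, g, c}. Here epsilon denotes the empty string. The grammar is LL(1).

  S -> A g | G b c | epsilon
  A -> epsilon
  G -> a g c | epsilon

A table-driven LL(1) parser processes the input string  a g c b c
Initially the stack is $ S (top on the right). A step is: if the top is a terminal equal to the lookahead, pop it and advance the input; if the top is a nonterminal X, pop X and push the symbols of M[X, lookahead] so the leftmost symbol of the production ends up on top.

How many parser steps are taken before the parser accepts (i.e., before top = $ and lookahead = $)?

step 1: stack=$ S  input=a g c b c $  — expand S -> G b c
step 2: stack=$ c b G  input=a g c b c $  — expand G -> a g c
step 3: stack=$ c b c g a  input=a g c b c $  — match a
step 4: stack=$ c b c g  input=g c b c $  — match g
step 5: stack=$ c b c  input=c b c $  — match c
step 6: stack=$ c b  input=b c $  — match b
step 7: stack=$ c  input=c $  — match c
Accept reached after 7 steps.

7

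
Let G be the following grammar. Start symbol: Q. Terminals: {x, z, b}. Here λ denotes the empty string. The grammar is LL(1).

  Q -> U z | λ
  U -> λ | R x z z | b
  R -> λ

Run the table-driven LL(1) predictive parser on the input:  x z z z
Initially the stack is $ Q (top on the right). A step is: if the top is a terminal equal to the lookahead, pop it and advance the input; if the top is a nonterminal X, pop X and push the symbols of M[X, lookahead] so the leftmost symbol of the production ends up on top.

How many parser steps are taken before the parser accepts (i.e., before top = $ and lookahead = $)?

     Stack        Input      Action
  1  $ Q          x z z z $  expand Q -> U z
  2  $ z U        x z z z $  expand U -> R x z z
  3  $ z z z x R  x z z z $  expand R -> λ
  4  $ z z z x    x z z z $  match x
  5  $ z z z      z z z $    match z
  6  $ z z        z z $      match z
  7  $ z          z $        match z
Accept reached after 7 steps.

7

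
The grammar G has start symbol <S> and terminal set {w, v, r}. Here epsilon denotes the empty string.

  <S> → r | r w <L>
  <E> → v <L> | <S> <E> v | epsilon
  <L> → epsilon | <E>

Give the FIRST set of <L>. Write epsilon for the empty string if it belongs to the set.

{epsilon, r, v}

FIRST(<S>) = {r}
FIRST(<E>) = {epsilon, r, v}  (via <S> <E> v)
FIRST(<L>) = {epsilon, r, v}  (via <E>)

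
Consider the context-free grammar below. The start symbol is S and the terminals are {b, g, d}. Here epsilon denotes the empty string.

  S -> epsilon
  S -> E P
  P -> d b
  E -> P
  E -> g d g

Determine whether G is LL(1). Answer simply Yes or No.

Yes

FIRST(S) = {epsilon, d, g}
FIRST(P) = {d}
FIRST(E) = {d, g}
FOLLOW(S) = {$}
FOLLOW(P) = {$, d}
FOLLOW(E) = {d}
Each cell of M receives at most one production.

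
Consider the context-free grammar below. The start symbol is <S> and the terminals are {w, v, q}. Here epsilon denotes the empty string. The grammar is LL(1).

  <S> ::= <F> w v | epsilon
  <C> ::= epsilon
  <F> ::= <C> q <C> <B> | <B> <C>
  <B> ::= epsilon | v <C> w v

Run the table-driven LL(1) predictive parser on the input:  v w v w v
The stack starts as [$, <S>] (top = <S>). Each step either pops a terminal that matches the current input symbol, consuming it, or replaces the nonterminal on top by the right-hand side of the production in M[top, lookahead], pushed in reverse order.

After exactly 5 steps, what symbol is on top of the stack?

step 1: stack=$ <S>  input=v w v w v $  — expand <S> ::= <F> w v
step 2: stack=$ v w <F>  input=v w v w v $  — expand <F> ::= <B> <C>
step 3: stack=$ v w <C> <B>  input=v w v w v $  — expand <B> ::= v <C> w v
step 4: stack=$ v w <C> v w <C> v  input=v w v w v $  — match v
step 5: stack=$ v w <C> v w <C>  input=w v w v $  — expand <C> ::= epsilon
Stack after step 5: $ v w <C> v w (top = w).

w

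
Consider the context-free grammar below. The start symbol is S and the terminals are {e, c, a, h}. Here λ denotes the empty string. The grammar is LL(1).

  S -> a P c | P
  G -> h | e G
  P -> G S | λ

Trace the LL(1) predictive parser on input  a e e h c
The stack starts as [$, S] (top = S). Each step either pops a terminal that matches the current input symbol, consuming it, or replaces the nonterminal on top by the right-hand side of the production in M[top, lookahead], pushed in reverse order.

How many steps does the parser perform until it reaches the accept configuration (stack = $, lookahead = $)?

step 1: stack=$ S  input=a e e h c $  — expand S -> a P c
step 2: stack=$ c P a  input=a e e h c $  — match a
step 3: stack=$ c P  input=e e h c $  — expand P -> G S
step 4: stack=$ c S G  input=e e h c $  — expand G -> e G
step 5: stack=$ c S G e  input=e e h c $  — match e
step 6: stack=$ c S G  input=e h c $  — expand G -> e G
step 7: stack=$ c S G e  input=e h c $  — match e
step 8: stack=$ c S G  input=h c $  — expand G -> h
step 9: stack=$ c S h  input=h c $  — match h
step 10: stack=$ c S  input=c $  — expand S -> P
step 11: stack=$ c P  input=c $  — expand P -> λ
step 12: stack=$ c  input=c $  — match c
Accept reached after 12 steps.

12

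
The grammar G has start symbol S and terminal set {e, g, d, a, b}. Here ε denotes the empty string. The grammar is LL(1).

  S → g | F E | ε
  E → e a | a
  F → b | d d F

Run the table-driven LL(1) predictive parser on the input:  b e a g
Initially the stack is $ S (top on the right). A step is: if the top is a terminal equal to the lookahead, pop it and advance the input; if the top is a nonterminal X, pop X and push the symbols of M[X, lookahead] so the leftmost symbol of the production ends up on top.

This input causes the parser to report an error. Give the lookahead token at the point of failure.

step 1: stack=$ S  input=b e a g $  — expand S → F E
step 2: stack=$ E F  input=b e a g $  — expand F → b
step 3: stack=$ E b  input=b e a g $  — match b
step 4: stack=$ E  input=e a g $  — expand E → e a
step 5: stack=$ a e  input=e a g $  — match e
step 6: stack=$ a  input=a g $  — match a
step 7: stack=$  input=g $  — error: stack empty but input remains

g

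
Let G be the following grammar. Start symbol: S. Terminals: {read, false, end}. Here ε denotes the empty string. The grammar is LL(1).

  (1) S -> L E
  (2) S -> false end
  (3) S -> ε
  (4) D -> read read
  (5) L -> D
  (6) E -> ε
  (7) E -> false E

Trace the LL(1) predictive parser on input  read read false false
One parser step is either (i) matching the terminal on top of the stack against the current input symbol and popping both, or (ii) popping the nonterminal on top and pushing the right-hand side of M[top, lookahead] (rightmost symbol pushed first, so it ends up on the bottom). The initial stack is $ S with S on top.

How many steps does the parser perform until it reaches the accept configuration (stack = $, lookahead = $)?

      Stack          Input                    Action
   1  $ S            read read false false $  expand S -> L E
   2  $ E L          read read false false $  expand L -> D
   3  $ E D          read read false false $  expand D -> read read
   4  $ E read read  read read false false $  match read
   5  $ E read       read false false $       match read
   6  $ E            false false $            expand E -> false E
   7  $ E false      false false $            match false
   8  $ E            false $                  expand E -> false E
   9  $ E false      false $                  match false
  10  $ E            $                        expand E -> ε
Accept reached after 10 steps.

10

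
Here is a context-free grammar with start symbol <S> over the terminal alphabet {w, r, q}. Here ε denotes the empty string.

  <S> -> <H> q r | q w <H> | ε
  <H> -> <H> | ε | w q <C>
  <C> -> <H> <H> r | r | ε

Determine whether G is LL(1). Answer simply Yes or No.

FIRST(<S>) = {ε, q, w}
FIRST(<H>) = {ε, w}
FIRST(<C>) = {ε, r, w}
FOLLOW(<S>) = {$}
FOLLOW(<H>) = {$, q, r, w}
FOLLOW(<C>) = {$, q, r, w}
Cell M[<C>, r] receives both <C> -> <H> <H> r and <C> -> r and <C> -> ε — the grammar is not LL(1).

No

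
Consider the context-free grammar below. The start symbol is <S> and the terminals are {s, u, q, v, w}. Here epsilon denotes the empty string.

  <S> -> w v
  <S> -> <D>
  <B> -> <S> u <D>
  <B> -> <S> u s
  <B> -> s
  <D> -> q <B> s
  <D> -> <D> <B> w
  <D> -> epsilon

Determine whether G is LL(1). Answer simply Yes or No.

No

FIRST(<S>) = {epsilon, q, s, u, w}
FIRST(<B>) = {q, s, u, w}
FIRST(<D>) = {epsilon, q, s, u, w}
FOLLOW(<S>) = {$, u}
FOLLOW(<B>) = {s, w}
FOLLOW(<D>) = {$, q, s, u, w}
Cell M[<B>, q] receives both <B> -> <S> u <D> and <B> -> <S> u s — the grammar is not LL(1).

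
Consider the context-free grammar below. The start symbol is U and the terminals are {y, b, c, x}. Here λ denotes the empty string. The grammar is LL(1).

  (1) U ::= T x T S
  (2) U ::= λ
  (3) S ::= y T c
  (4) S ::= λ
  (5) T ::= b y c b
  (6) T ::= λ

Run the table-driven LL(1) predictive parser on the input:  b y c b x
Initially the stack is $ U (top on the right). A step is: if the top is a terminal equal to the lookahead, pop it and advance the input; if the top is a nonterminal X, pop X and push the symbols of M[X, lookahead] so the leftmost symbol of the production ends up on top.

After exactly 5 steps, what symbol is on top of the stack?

b

     Stack            Input        Action
  1  $ U              b y c b x $  expand U ::= T x T S
  2  $ S T x T        b y c b x $  expand T ::= b y c b
  3  $ S T x b c y b  b y c b x $  match b
  4  $ S T x b c y    y c b x $    match y
  5  $ S T x b c      c b x $      match c
Stack after step 5: $ S T x b (top = b).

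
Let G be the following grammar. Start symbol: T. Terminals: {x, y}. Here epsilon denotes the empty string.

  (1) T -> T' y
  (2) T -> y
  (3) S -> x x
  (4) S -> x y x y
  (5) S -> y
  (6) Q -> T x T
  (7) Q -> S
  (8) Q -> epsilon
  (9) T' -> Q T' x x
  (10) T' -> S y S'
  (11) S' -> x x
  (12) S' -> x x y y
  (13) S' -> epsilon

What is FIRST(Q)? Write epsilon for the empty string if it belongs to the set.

{epsilon, x, y}

FIRST(S): from S->x x we get {x}; from S->x y x y we get {x}; from S->y we get {y}. So FIRST(S) = {x, y}.
FIRST(S'): from S'->x x we get {x}; from S'->x x y y we get {x}; from S'->epsilon we get {epsilon}. So FIRST(S') = {epsilon, x}.
FIRST(T): from T->T' y we get {x, y}; from T->y we get {y}. So FIRST(T) = {x, y}.
FIRST(Q): from Q->T x T we get {x, y}; from Q->S we get {x, y}; from Q->epsilon we get {epsilon}. So FIRST(Q) = {epsilon, x, y}.
FIRST(T'): from T'->Q T' x x we get {x, y}; from T'->S y S' we get {x, y}. So FIRST(T') = {x, y}.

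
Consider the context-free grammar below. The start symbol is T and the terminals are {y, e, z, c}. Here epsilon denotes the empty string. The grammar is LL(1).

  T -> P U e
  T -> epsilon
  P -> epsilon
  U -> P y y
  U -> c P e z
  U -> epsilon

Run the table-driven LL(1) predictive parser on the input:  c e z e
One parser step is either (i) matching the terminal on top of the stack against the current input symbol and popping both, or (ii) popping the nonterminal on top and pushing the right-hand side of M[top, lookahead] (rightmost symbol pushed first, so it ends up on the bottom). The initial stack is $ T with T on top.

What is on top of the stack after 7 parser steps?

step 1: stack=$ T  input=c e z e $  — expand T -> P U e
step 2: stack=$ e U P  input=c e z e $  — expand P -> epsilon
step 3: stack=$ e U  input=c e z e $  — expand U -> c P e z
step 4: stack=$ e z e P c  input=c e z e $  — match c
step 5: stack=$ e z e P  input=e z e $  — expand P -> epsilon
step 6: stack=$ e z e  input=e z e $  — match e
step 7: stack=$ e z  input=z e $  — match z
Stack after step 7: $ e (top = e).

e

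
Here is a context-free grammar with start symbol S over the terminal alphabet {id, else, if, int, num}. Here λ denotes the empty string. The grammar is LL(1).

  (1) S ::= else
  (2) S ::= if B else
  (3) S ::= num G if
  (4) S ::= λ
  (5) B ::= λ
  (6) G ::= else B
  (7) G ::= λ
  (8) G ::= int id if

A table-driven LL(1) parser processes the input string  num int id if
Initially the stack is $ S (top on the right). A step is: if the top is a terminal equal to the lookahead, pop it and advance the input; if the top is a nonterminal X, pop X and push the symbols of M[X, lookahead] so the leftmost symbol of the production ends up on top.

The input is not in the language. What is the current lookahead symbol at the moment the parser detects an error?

     Stack           Input            Action
  1  $ S             num int id if $  expand S ::= num G if
  2  $ if G num      num int id if $  match num
  3  $ if G          int id if $      expand G ::= int id if
  4  $ if if id int  int id if $      match int
  5  $ if if id      id if $          match id
  6  $ if if         if $             match if
  7  $ if            $                error: top is terminal if but lookahead is $

$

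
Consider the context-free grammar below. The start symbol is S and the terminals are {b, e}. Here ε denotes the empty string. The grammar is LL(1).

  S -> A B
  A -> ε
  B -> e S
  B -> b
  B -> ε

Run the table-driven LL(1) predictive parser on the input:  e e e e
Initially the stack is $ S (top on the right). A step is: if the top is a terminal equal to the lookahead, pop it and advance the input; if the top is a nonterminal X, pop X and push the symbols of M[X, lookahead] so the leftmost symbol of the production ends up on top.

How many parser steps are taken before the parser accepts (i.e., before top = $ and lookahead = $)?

      Stack  Input      Action
   1  $ S    e e e e $  expand S -> A B
   2  $ B A  e e e e $  expand A -> ε
   3  $ B    e e e e $  expand B -> e S
   4  $ S e  e e e e $  match e
   5  $ S    e e e $    expand S -> A B
   6  $ B A  e e e $    expand A -> ε
   7  $ B    e e e $    expand B -> e S
   8  $ S e  e e e $    match e
   9  $ S    e e $      expand S -> A B
  10  $ B A  e e $      expand A -> ε
  11  $ B    e e $      expand B -> e S
  12  $ S e  e e $      match e
  13  $ S    e $        expand S -> A B
  14  $ B A  e $        expand A -> ε
  15  $ B    e $        expand B -> e S
  16  $ S e  e $        match e
  17  $ S    $          expand S -> A B
  18  $ B A  $          expand A -> ε
  19  $ B    $          expand B -> ε
Accept reached after 19 steps.

19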